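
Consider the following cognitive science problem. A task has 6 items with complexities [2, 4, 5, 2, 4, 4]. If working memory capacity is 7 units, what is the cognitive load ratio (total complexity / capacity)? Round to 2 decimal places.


Total complexity = 2 + 4 + 5 + 2 + 4 + 4 = 21
Load = total / capacity = 21 / 7
= 3.00


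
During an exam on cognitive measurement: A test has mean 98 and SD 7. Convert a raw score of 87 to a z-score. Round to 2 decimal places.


z = (X - mu) / sigma
= (87 - 98) / 7
= -11 / 7
= -1.57


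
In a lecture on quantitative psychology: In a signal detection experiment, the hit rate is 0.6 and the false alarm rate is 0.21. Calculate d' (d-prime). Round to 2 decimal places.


d' = z(HR) - z(FAR)
z(0.6) = 0.2533
z(0.21) = -0.8064
d' = 0.2533 - -0.8064
= 1.06


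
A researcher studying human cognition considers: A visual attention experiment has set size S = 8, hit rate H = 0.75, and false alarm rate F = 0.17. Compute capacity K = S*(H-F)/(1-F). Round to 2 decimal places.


K = S * (H - F) / (1 - F)
H - F = 0.58
1 - F = 0.83
K = 8 * 0.58 / 0.83
= 5.59


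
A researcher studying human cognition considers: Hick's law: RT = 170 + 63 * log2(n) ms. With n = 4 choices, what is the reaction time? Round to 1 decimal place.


RT = 170 + 63 * log2(4)
log2(4) = 2.0
RT = 170 + 63 * 2.0
= 170 + 126.0
= 296.0 ms


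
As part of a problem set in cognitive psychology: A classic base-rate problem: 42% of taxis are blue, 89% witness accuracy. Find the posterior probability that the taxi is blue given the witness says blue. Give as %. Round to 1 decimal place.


P(blue | says blue) = P(says blue | blue)*P(blue) / [P(says blue | blue)*P(blue) + P(says blue | not blue)*P(not blue)]
Numerator = 0.89 * 0.42 = 0.3738
False identification = 0.11 * 0.58 = 0.0638
P = 0.3738 / (0.3738 + 0.0638)
= 0.3738 / 0.4376
As percentage = 85.4


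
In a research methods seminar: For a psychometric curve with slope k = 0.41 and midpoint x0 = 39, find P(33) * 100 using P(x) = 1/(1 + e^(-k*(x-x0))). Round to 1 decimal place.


P(x) = 1/(1 + e^(-0.41*(33 - 39)))
Exponent = -0.41 * -6 = 2.46
e^(2.46) = 11.704812
P = 1/(1 + 11.704812) = 0.07871
Percentage = 7.9


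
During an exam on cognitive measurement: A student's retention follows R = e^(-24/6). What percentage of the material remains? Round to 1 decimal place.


R = e^(-t/S)
-t/S = -24/6 = -4.0
R = e^(-4.0) = 0.018316
Percentage = 0.018316 * 100
= 1.8


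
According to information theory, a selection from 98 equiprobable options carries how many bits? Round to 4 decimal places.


H = log2(n)
H = log2(98)
= 6.6147


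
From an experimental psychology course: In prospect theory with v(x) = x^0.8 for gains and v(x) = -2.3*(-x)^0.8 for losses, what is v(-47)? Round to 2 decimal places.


Since x = -47 < 0, use v(x) = -lambda*(-x)^alpha
(-x) = 47
47^0.8 = 21.761
v(-47) = -2.3 * 21.761
= -50.05


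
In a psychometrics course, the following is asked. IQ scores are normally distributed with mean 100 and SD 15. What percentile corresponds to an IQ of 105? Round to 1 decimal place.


z = (IQ - mean) / SD
z = (105 - 100) / 15 = 0.3333
Percentile = Phi(0.3333) * 100
Phi(0.3333) = 0.630546
= 63.1


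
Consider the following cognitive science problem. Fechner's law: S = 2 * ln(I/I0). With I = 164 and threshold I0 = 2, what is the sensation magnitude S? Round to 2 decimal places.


S = 2 * ln(164/2)
I/I0 = 82.0
ln(82.0) = 4.4067
S = 2 * 4.4067
= 8.81


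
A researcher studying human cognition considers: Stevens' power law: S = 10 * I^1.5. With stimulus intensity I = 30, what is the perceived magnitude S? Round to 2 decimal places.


S = 10 * 30^1.5
30^1.5 = 164.3168
S = 10 * 164.3168
= 1643.17


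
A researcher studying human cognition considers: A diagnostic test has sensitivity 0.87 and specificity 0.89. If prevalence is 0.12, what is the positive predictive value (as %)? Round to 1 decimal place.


PPV = (sens * prev) / (sens * prev + (1-spec) * (1-prev))
Numerator = 0.87 * 0.12 = 0.1044
P(positive and no disease) = (1 - spec) * (1 - prev) = (1 - 0.89) * (1 - 0.12) = 0.0968
Denominator = 0.1044 + 0.0968 = 0.2012
PPV = 0.1044 / 0.2012 = 0.518887
As percentage = 51.9


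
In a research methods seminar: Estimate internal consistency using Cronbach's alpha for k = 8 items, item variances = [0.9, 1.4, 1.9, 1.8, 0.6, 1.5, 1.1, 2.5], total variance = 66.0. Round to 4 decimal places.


alpha = (k/(k-1)) * (1 - sum(s_i^2)/s_total^2)
sum(item variances) = 11.7
k/(k-1) = 8/7 = 1.142857
1 - 11.7/66.0 = 1 - 0.177273 = 0.822727
alpha = 1.142857 * 0.822727
= 0.9403


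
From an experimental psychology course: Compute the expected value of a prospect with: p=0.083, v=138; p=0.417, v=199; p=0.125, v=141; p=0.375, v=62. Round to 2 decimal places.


EU = sum(p_i * v_i)
0.083 * 138 = 11.454
0.417 * 199 = 82.983
0.125 * 141 = 17.625
0.375 * 62 = 23.25
EU = 11.454 + 82.983 + 17.625 + 23.25
= 135.31


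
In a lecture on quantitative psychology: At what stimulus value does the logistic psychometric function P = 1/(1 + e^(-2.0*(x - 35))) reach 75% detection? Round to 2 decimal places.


At P = 0.75: 0.75 = 1/(1 + e^(-k*(x-x0)))
Solving: e^(-k*(x-x0)) = 1/3
x = x0 + ln(3)/k
ln(3) = 1.0986
x = 35 + 1.0986/2.0
= 35 + 0.5493
= 35.55


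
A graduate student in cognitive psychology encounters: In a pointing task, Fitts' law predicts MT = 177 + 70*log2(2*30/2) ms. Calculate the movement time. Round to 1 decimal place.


MT = 177 + 70 * log2(2*30/2)
2D/W = 30.0
log2(30.0) = 4.9069
MT = 177 + 70 * 4.9069
= 520.5 ms


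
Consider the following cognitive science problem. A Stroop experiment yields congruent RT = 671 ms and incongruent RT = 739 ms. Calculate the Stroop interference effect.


Stroop effect = RT(incongruent) - RT(congruent)
= 739 - 671
= 68 ms


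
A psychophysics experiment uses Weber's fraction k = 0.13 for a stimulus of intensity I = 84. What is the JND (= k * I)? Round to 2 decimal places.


JND = k * I
JND = 0.13 * 84
= 10.92


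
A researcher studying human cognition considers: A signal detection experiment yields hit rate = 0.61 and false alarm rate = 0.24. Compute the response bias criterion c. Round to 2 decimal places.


c = -0.5 * (z(HR) + z(FAR))
z(0.61) = 0.2793
z(0.24) = -0.7063
c = -0.5 * (0.2793 + -0.7063)
= -0.5 * -0.427
= 0.21


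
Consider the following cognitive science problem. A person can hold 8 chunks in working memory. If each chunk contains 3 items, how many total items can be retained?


Total items = chunks * items_per_chunk
= 8 * 3
= 24


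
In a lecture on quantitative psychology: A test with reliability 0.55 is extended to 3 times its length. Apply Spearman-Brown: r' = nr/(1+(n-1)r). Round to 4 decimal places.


r_new = n*r / (1 + (n-1)*r)
Numerator = 3 * 0.55 = 1.65
Denominator = 1 + 2 * 0.55 = 2.1
r_new = 1.65 / 2.1
= 0.7857


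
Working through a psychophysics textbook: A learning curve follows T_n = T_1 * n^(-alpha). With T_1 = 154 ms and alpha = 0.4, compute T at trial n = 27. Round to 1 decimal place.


T_n = 154 * 27^(-0.4)
27^(-0.4) = 0.267581
T_n = 154 * 0.267581
= 41.2 ms


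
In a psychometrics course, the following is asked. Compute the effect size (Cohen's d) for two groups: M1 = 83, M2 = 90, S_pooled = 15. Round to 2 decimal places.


Cohen's d = (M1 - M2) / S_pooled
= (83 - 90) / 15
= -7 / 15
= -0.47


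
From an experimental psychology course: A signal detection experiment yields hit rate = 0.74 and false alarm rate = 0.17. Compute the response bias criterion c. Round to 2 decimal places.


c = -0.5 * (z(HR) + z(FAR))
z(0.74) = 0.6433
z(0.17) = -0.9542
c = -0.5 * (0.6433 + -0.9542)
= -0.5 * -0.3109
= 0.16


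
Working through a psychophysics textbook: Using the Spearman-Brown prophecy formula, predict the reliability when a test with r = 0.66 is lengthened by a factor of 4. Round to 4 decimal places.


r_new = n*r / (1 + (n-1)*r)
Numerator = 4 * 0.66 = 2.64
Denominator = 1 + 3 * 0.66 = 2.98
r_new = 2.64 / 2.98
= 0.8859


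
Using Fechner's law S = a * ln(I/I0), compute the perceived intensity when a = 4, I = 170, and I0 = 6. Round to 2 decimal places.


S = 4 * ln(170/6)
I/I0 = 28.333333
ln(28.333333) = 3.344
S = 4 * 3.344
= 13.38


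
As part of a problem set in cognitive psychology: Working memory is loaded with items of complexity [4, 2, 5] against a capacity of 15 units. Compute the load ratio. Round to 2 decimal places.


Total complexity = 4 + 2 + 5 = 11
Load = total / capacity = 11 / 15
= 0.73


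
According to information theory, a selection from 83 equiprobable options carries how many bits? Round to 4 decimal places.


H = log2(n)
H = log2(83)
= 6.3750


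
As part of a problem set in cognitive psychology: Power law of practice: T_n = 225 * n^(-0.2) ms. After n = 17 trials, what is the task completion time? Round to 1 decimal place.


T_n = 225 * 17^(-0.2)
17^(-0.2) = 0.567427
T_n = 225 * 0.567427
= 127.7 ms


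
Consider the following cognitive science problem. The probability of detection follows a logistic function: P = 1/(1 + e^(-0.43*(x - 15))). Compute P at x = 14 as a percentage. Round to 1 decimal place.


P(x) = 1/(1 + e^(-0.43*(14 - 15)))
Exponent = -0.43 * -1 = 0.43
e^(0.43) = 1.537258
P = 1/(1 + 1.537258) = 0.394126
Percentage = 39.4


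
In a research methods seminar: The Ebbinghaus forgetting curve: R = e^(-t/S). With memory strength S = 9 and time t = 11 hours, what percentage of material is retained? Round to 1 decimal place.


R = e^(-t/S)
-t/S = -11/9 = -1.222222
R = e^(-1.222222) = 0.294575
Percentage = 0.294575 * 100
= 29.5


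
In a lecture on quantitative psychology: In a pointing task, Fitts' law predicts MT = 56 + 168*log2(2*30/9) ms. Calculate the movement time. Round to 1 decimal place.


MT = 56 + 168 * log2(2*30/9)
2D/W = 6.666667
log2(6.666667) = 2.737
MT = 56 + 168 * 2.737
= 515.8 ms


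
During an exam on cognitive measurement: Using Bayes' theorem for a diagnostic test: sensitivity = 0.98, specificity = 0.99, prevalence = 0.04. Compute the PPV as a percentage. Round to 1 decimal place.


PPV = (sens * prev) / (sens * prev + (1-spec) * (1-prev))
Numerator = 0.98 * 0.04 = 0.0392
P(positive and no disease) = (1 - spec) * (1 - prev) = (1 - 0.99) * (1 - 0.04) = 0.0096
Denominator = 0.0392 + 0.0096 = 0.0488
PPV = 0.0392 / 0.0488 = 0.803279
As percentage = 80.3


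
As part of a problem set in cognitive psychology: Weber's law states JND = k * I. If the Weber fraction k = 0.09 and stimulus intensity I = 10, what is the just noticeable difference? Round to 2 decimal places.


JND = k * I
JND = 0.09 * 10
= 0.90


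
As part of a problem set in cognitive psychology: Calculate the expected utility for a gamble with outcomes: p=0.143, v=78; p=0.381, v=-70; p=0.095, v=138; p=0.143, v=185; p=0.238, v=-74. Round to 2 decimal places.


EU = sum(p_i * v_i)
0.143 * 78 = 11.154
0.381 * -70 = -26.67
0.095 * 138 = 13.11
0.143 * 185 = 26.455
0.238 * -74 = -17.612
EU = 11.154 + -26.67 + 13.11 + 26.455 + -17.612
= 6.44


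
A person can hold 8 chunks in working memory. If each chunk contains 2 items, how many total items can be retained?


Total items = chunks * items_per_chunk
= 8 * 2
= 16


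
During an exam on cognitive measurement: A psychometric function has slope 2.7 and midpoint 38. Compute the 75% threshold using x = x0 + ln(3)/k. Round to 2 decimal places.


At P = 0.75: 0.75 = 1/(1 + e^(-k*(x-x0)))
Solving: e^(-k*(x-x0)) = 1/3
x = x0 + ln(3)/k
ln(3) = 1.0986
x = 38 + 1.0986/2.7
= 38 + 0.4069
= 38.41


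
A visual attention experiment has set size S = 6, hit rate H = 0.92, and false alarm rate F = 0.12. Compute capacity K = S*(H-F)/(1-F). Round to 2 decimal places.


K = S * (H - F) / (1 - F)
H - F = 0.8
1 - F = 0.88
K = 6 * 0.8 / 0.88
= 5.45


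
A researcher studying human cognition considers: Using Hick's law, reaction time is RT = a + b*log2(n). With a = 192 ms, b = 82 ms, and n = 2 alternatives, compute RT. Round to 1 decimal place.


RT = 192 + 82 * log2(2)
log2(2) = 1.0
RT = 192 + 82 * 1.0
= 192 + 82.0
= 274.0 ms


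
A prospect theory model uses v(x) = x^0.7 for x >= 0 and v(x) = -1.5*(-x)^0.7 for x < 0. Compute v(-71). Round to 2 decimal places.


Since x = -71 < 0, use v(x) = -lambda*(-x)^alpha
(-x) = 71
71^0.7 = 19.7643
v(-71) = -1.5 * 19.7643
= -29.65


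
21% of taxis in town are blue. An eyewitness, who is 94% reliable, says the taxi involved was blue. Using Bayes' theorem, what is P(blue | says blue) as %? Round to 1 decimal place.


P(blue | says blue) = P(says blue | blue)*P(blue) / [P(says blue | blue)*P(blue) + P(says blue | not blue)*P(not blue)]
Numerator = 0.94 * 0.21 = 0.1974
False identification = 0.06 * 0.79 = 0.0474
P = 0.1974 / (0.1974 + 0.0474)
= 0.1974 / 0.2448
As percentage = 80.6


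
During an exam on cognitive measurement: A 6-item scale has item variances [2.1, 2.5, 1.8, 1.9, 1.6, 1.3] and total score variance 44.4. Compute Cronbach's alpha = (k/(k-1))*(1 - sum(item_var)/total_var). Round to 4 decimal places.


alpha = (k/(k-1)) * (1 - sum(s_i^2)/s_total^2)
sum(item variances) = 11.2
k/(k-1) = 6/5 = 1.2
1 - 11.2/44.4 = 1 - 0.252252 = 0.747748
alpha = 1.2 * 0.747748
= 0.8973


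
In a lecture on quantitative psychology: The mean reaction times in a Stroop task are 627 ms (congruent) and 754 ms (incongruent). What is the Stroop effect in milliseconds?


Stroop effect = RT(incongruent) - RT(congruent)
= 754 - 627
= 127 ms


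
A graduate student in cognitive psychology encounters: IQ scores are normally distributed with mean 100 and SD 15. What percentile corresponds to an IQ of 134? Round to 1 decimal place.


z = (IQ - mean) / SD
z = (134 - 100) / 15 = 2.2667
Percentile = Phi(2.2667) * 100
Phi(2.2667) = 0.988296
= 98.8


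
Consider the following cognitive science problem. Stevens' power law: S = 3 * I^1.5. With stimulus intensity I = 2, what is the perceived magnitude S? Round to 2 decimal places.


S = 3 * 2^1.5
2^1.5 = 2.8284
S = 3 * 2.8284
= 8.49


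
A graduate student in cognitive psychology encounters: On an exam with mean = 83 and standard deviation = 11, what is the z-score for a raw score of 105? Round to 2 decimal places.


z = (X - mu) / sigma
= (105 - 83) / 11
= 22 / 11
= 2.00


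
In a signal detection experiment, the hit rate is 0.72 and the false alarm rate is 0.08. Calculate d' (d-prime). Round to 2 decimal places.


d' = z(HR) - z(FAR)
z(0.72) = 0.5828
z(0.08) = -1.4051
d' = 0.5828 - -1.4051
= 1.99


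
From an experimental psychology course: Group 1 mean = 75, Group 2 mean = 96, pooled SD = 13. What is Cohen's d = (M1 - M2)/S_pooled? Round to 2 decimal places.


Cohen's d = (M1 - M2) / S_pooled
= (75 - 96) / 13
= -21 / 13
= -1.62


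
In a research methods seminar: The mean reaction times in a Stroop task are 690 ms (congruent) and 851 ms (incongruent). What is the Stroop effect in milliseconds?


Stroop effect = RT(incongruent) - RT(congruent)
= 851 - 690
= 161 ms


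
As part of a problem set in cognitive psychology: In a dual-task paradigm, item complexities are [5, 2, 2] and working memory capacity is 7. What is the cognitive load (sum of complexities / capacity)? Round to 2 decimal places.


Total complexity = 5 + 2 + 2 = 9
Load = total / capacity = 9 / 7
= 1.29


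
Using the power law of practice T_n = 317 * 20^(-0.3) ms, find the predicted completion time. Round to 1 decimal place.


T_n = 317 * 20^(-0.3)
20^(-0.3) = 0.407091
T_n = 317 * 0.407091
= 129.0 ms


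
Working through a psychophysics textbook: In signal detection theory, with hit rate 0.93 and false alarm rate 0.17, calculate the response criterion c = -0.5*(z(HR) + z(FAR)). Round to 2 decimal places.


c = -0.5 * (z(HR) + z(FAR))
z(0.93) = 1.4758
z(0.17) = -0.9542
c = -0.5 * (1.4758 + -0.9542)
= -0.5 * 0.5216
= -0.26


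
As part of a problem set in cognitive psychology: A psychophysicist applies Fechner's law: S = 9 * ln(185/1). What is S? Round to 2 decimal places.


S = 9 * ln(185/1)
I/I0 = 185.0
ln(185.0) = 5.2204
S = 9 * 5.2204
= 46.98


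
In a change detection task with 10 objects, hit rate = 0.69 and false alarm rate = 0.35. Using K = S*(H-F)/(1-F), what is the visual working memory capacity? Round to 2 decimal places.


K = S * (H - F) / (1 - F)
H - F = 0.34
1 - F = 0.65
K = 10 * 0.34 / 0.65
= 5.23


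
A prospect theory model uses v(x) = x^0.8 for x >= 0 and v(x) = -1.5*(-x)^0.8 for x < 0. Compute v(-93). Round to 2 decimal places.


Since x = -93 < 0, use v(x) = -lambda*(-x)^alpha
(-x) = 93
93^0.8 = 37.5653
v(-93) = -1.5 * 37.5653
= -56.35


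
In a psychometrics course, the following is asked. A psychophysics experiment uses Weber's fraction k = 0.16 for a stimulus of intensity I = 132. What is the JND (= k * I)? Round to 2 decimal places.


JND = k * I
JND = 0.16 * 132
= 21.12


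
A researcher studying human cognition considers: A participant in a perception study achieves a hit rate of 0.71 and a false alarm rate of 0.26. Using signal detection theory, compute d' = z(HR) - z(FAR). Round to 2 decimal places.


d' = z(HR) - z(FAR)
z(0.71) = 0.5534
z(0.26) = -0.6433
d' = 0.5534 - -0.6433
= 1.20


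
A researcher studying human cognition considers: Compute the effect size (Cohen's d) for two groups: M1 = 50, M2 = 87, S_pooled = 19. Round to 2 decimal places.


Cohen's d = (M1 - M2) / S_pooled
= (50 - 87) / 19
= -37 / 19
= -1.95


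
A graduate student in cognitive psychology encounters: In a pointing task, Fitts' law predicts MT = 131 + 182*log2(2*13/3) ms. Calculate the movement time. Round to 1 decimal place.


MT = 131 + 182 * log2(2*13/3)
2D/W = 8.666667
log2(8.666667) = 3.1155
MT = 131 + 182 * 3.1155
= 698.0 ms


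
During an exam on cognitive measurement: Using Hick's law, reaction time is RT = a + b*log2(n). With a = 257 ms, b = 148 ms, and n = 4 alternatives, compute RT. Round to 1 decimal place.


RT = 257 + 148 * log2(4)
log2(4) = 2.0
RT = 257 + 148 * 2.0
= 257 + 296.0
= 553.0 ms


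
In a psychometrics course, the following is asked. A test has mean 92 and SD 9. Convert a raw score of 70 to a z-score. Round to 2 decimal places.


z = (X - mu) / sigma
= (70 - 92) / 9
= -22 / 9
= -2.44


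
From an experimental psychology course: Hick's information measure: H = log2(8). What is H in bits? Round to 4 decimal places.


H = log2(n)
H = log2(8)
= 3.0000


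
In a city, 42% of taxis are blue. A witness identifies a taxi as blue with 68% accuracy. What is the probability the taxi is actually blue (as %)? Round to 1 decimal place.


P(blue | says blue) = P(says blue | blue)*P(blue) / [P(says blue | blue)*P(blue) + P(says blue | not blue)*P(not blue)]
Numerator = 0.68 * 0.42 = 0.2856
False identification = 0.32 * 0.58 = 0.1856
P = 0.2856 / (0.2856 + 0.1856)
= 0.2856 / 0.4712
As percentage = 60.6


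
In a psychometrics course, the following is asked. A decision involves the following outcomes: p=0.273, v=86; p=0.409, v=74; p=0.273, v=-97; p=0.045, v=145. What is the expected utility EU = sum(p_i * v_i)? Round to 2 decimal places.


EU = sum(p_i * v_i)
0.273 * 86 = 23.478
0.409 * 74 = 30.266
0.273 * -97 = -26.481
0.045 * 145 = 6.525
EU = 23.478 + 30.266 + -26.481 + 6.525
= 33.79


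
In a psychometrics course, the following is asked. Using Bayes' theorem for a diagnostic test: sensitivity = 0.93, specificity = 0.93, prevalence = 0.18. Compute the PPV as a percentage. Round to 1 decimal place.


PPV = (sens * prev) / (sens * prev + (1-spec) * (1-prev))
Numerator = 0.93 * 0.18 = 0.1674
P(positive and no disease) = (1 - spec) * (1 - prev) = (1 - 0.93) * (1 - 0.18) = 0.0574
Denominator = 0.1674 + 0.0574 = 0.2248
PPV = 0.1674 / 0.2248 = 0.744662
As percentage = 74.5


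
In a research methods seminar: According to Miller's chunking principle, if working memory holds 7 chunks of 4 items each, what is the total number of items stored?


Total items = chunks * items_per_chunk
= 7 * 4
= 28


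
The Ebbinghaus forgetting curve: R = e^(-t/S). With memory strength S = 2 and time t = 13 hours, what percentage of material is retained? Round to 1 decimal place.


R = e^(-t/S)
-t/S = -13/2 = -6.5
R = e^(-6.5) = 0.001503
Percentage = 0.001503 * 100
= 0.2


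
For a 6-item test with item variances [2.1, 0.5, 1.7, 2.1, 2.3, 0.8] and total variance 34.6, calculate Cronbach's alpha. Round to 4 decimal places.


alpha = (k/(k-1)) * (1 - sum(s_i^2)/s_total^2)
sum(item variances) = 9.5
k/(k-1) = 6/5 = 1.2
1 - 9.5/34.6 = 1 - 0.274566 = 0.725434
alpha = 1.2 * 0.725434
= 0.8705


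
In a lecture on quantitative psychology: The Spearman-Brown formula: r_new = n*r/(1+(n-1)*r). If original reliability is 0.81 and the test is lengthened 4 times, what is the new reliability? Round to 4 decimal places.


r_new = n*r / (1 + (n-1)*r)
Numerator = 4 * 0.81 = 3.24
Denominator = 1 + 3 * 0.81 = 3.43
r_new = 3.24 / 3.43
= 0.9446


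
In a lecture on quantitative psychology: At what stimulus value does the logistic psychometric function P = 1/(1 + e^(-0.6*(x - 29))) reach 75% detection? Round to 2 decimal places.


At P = 0.75: 0.75 = 1/(1 + e^(-k*(x-x0)))
Solving: e^(-k*(x-x0)) = 1/3
x = x0 + ln(3)/k
ln(3) = 1.0986
x = 29 + 1.0986/0.6
= 29 + 1.831
= 30.83


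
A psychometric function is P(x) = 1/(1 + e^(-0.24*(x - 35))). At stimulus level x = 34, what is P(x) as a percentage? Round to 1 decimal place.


P(x) = 1/(1 + e^(-0.24*(34 - 35)))
Exponent = -0.24 * -1 = 0.24
e^(0.24) = 1.271249
P = 1/(1 + 1.271249) = 0.440286
Percentage = 44.0


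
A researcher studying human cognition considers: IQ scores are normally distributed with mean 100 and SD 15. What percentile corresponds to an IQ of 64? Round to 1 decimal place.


z = (IQ - mean) / SD
z = (64 - 100) / 15 = -2.4
Percentile = Phi(-2.4) * 100
Phi(-2.4) = 0.008198
= 0.8


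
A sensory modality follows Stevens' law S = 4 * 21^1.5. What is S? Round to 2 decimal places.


S = 4 * 21^1.5
21^1.5 = 96.2341
S = 4 * 96.2341
= 384.94


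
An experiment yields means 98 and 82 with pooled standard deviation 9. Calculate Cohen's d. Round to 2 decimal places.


Cohen's d = (M1 - M2) / S_pooled
= (98 - 82) / 9
= 16 / 9
= 1.78


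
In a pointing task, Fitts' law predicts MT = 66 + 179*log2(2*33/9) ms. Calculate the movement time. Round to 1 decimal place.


MT = 66 + 179 * log2(2*33/9)
2D/W = 7.333333
log2(7.333333) = 2.8745
MT = 66 + 179 * 2.8745
= 580.5 ms


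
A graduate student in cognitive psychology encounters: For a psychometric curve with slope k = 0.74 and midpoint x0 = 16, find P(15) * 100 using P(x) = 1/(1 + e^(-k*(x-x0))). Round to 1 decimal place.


P(x) = 1/(1 + e^(-0.74*(15 - 16)))
Exponent = -0.74 * -1 = 0.74
e^(0.74) = 2.095936
P = 1/(1 + 2.095936) = 0.323004
Percentage = 32.3


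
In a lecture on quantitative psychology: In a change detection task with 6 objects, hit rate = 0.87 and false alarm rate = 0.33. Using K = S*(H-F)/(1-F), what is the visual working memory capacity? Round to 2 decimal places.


K = S * (H - F) / (1 - F)
H - F = 0.54
1 - F = 0.67
K = 6 * 0.54 / 0.67
= 4.84


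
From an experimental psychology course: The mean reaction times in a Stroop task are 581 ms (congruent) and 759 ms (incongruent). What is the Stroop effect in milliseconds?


Stroop effect = RT(incongruent) - RT(congruent)
= 759 - 581
= 178 ms


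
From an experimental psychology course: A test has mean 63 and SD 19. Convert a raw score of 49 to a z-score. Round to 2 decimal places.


z = (X - mu) / sigma
= (49 - 63) / 19
= -14 / 19
= -0.74


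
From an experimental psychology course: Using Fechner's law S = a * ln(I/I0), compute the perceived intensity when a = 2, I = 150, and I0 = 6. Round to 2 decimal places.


S = 2 * ln(150/6)
I/I0 = 25.0
ln(25.0) = 3.2189
S = 2 * 3.2189
= 6.44


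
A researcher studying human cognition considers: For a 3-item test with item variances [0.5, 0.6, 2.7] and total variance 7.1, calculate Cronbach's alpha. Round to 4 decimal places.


alpha = (k/(k-1)) * (1 - sum(s_i^2)/s_total^2)
sum(item variances) = 3.8
k/(k-1) = 3/2 = 1.5
1 - 3.8/7.1 = 1 - 0.535211 = 0.464789
alpha = 1.5 * 0.464789
= 0.6972


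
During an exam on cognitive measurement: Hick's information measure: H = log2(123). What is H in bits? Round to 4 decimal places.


H = log2(n)
H = log2(123)
= 6.9425


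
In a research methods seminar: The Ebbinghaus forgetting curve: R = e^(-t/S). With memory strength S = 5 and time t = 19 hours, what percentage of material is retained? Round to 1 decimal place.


R = e^(-t/S)
-t/S = -19/5 = -3.8
R = e^(-3.8) = 0.022371
Percentage = 0.022371 * 100
= 2.2


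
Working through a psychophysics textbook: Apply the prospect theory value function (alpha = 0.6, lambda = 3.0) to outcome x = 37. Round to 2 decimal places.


Since x = 37 >= 0, use v(x) = x^0.6
37^0.6 = 8.7281
v(37) = 8.73


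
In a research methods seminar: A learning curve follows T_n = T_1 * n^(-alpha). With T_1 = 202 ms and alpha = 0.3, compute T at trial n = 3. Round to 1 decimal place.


T_n = 202 * 3^(-0.3)
3^(-0.3) = 0.719223
T_n = 202 * 0.719223
= 145.3 ms


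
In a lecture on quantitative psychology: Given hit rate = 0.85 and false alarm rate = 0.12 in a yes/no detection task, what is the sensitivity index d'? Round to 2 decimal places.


d' = z(HR) - z(FAR)
z(0.85) = 1.0364
z(0.12) = -1.175
d' = 1.0364 - -1.175
= 2.21


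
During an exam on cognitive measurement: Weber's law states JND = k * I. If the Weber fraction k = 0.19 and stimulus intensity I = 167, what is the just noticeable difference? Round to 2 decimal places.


JND = k * I
JND = 0.19 * 167
= 31.73


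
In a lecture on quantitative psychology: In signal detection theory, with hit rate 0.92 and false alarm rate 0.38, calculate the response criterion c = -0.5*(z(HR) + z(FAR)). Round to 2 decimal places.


c = -0.5 * (z(HR) + z(FAR))
z(0.92) = 1.4051
z(0.38) = -0.3055
c = -0.5 * (1.4051 + -0.3055)
= -0.5 * 1.0996
= -0.55


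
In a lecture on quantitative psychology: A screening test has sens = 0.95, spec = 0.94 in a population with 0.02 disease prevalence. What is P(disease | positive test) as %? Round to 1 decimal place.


PPV = (sens * prev) / (sens * prev + (1-spec) * (1-prev))
Numerator = 0.95 * 0.02 = 0.019
P(positive and no disease) = (1 - spec) * (1 - prev) = (1 - 0.94) * (1 - 0.02) = 0.0588
Denominator = 0.019 + 0.0588 = 0.0778
PPV = 0.019 / 0.0778 = 0.244216
As percentage = 24.4


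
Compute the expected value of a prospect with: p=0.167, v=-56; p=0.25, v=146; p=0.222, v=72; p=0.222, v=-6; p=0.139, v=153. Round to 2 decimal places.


EU = sum(p_i * v_i)
0.167 * -56 = -9.352
0.25 * 146 = 36.5
0.222 * 72 = 15.984
0.222 * -6 = -1.332
0.139 * 153 = 21.267
EU = -9.352 + 36.5 + 15.984 + -1.332 + 21.267
= 63.07


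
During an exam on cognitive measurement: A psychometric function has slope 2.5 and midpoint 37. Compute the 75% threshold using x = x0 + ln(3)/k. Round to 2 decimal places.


At P = 0.75: 0.75 = 1/(1 + e^(-k*(x-x0)))
Solving: e^(-k*(x-x0)) = 1/3
x = x0 + ln(3)/k
ln(3) = 1.0986
x = 37 + 1.0986/2.5
= 37 + 0.4394
= 37.44


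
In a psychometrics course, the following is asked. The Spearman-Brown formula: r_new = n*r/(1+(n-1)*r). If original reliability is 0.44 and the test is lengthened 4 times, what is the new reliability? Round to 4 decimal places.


r_new = n*r / (1 + (n-1)*r)
Numerator = 4 * 0.44 = 1.76
Denominator = 1 + 3 * 0.44 = 2.32
r_new = 1.76 / 2.32
= 0.7586


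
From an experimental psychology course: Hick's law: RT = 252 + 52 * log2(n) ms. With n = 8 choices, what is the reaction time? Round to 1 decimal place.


RT = 252 + 52 * log2(8)
log2(8) = 3.0
RT = 252 + 52 * 3.0
= 252 + 156.0
= 408.0 ms


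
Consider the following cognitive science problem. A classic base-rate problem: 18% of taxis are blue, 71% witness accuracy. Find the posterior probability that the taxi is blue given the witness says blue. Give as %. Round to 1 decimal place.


P(blue | says blue) = P(says blue | blue)*P(blue) / [P(says blue | blue)*P(blue) + P(says blue | not blue)*P(not blue)]
Numerator = 0.71 * 0.18 = 0.1278
False identification = 0.29 * 0.82 = 0.2378
P = 0.1278 / (0.1278 + 0.2378)
= 0.1278 / 0.3656
As percentage = 35.0


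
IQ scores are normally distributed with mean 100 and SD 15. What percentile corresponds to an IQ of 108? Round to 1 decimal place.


z = (IQ - mean) / SD
z = (108 - 100) / 15 = 0.5333
Percentile = Phi(0.5333) * 100
Phi(0.5333) = 0.703087
= 70.3


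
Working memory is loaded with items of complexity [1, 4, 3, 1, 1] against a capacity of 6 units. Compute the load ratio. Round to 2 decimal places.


Total complexity = 1 + 4 + 3 + 1 + 1 = 10
Load = total / capacity = 10 / 6
= 1.67


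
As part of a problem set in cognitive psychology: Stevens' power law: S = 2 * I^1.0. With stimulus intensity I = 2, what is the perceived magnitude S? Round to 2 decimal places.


S = 2 * 2^1.0
2^1.0 = 2.0
S = 2 * 2.0
= 4.00


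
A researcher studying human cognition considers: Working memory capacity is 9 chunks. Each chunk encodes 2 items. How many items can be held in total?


Total items = chunks * items_per_chunk
= 9 * 2
= 18


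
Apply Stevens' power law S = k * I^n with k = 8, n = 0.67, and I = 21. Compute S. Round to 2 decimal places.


S = 8 * 21^0.67
21^0.67 = 7.6893
S = 8 * 7.6893
= 61.51


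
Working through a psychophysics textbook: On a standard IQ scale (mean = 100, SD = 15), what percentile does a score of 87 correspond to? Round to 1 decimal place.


z = (IQ - mean) / SD
z = (87 - 100) / 15 = -0.8667
Percentile = Phi(-0.8667) * 100
Phi(-0.8667) = 0.193053
= 19.3


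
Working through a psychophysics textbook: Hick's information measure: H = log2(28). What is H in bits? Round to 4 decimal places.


H = log2(n)
H = log2(28)
= 4.8074


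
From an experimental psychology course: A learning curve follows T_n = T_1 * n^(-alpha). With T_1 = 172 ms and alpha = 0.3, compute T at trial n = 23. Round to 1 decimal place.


T_n = 172 * 23^(-0.3)
23^(-0.3) = 0.390375
T_n = 172 * 0.390375
= 67.1 ms


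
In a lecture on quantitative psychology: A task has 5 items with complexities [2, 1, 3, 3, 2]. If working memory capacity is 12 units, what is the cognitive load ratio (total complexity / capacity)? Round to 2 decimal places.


Total complexity = 2 + 1 + 3 + 3 + 2 = 11
Load = total / capacity = 11 / 12
= 0.92


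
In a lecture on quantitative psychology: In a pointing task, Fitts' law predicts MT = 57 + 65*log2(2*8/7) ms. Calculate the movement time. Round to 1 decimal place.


MT = 57 + 65 * log2(2*8/7)
2D/W = 2.285714
log2(2.285714) = 1.1926
MT = 57 + 65 * 1.1926
= 134.5 ms


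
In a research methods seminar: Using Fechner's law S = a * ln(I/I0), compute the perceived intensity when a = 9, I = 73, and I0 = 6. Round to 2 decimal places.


S = 9 * ln(73/6)
I/I0 = 12.166667
ln(12.166667) = 2.4987
S = 9 * 2.4987
= 22.49


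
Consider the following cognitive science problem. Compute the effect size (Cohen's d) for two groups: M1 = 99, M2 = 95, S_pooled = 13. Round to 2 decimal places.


Cohen's d = (M1 - M2) / S_pooled
= (99 - 95) / 13
= 4 / 13
= 0.31


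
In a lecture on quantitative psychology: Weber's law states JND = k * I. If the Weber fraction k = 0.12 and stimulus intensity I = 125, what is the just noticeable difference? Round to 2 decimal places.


JND = k * I
JND = 0.12 * 125
= 15.00


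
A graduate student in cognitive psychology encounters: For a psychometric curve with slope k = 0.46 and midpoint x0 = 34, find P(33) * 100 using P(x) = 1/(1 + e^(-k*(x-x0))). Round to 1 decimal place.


P(x) = 1/(1 + e^(-0.46*(33 - 34)))
Exponent = -0.46 * -1 = 0.46
e^(0.46) = 1.584074
P = 1/(1 + 1.584074) = 0.386986
Percentage = 38.7


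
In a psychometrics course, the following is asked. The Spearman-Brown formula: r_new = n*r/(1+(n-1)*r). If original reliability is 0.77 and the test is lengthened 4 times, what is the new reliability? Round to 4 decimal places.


r_new = n*r / (1 + (n-1)*r)
Numerator = 4 * 0.77 = 3.08
Denominator = 1 + 3 * 0.77 = 3.31
r_new = 3.08 / 3.31
= 0.9305


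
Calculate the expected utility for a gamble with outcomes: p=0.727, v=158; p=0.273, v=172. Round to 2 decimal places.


EU = sum(p_i * v_i)
0.727 * 158 = 114.866
0.273 * 172 = 46.956
EU = 114.866 + 46.956
= 161.82


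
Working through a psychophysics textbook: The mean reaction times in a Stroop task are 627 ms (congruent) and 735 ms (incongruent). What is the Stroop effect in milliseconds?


Stroop effect = RT(incongruent) - RT(congruent)
= 735 - 627
= 108 ms


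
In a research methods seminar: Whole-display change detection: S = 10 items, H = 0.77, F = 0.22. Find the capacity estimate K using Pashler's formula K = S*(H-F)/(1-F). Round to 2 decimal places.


K = S * (H - F) / (1 - F)
H - F = 0.55
1 - F = 0.78
K = 10 * 0.55 / 0.78
= 7.05


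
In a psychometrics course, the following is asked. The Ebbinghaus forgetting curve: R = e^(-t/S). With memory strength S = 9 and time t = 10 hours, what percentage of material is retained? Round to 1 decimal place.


R = e^(-t/S)
-t/S = -10/9 = -1.111111
R = e^(-1.111111) = 0.329193
Percentage = 0.329193 * 100
= 32.9


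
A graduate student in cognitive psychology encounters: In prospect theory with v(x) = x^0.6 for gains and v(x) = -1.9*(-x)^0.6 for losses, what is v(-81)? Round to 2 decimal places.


Since x = -81 < 0, use v(x) = -lambda*(-x)^alpha
(-x) = 81
81^0.6 = 13.9666
v(-81) = -1.9 * 13.9666
= -26.54


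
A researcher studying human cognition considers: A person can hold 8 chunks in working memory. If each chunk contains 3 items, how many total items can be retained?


Total items = chunks * items_per_chunk
= 8 * 3
= 24


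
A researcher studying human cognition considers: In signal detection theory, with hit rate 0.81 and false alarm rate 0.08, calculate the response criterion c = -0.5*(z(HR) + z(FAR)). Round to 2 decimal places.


c = -0.5 * (z(HR) + z(FAR))
z(0.81) = 0.8779
z(0.08) = -1.4051
c = -0.5 * (0.8779 + -1.4051)
= -0.5 * -0.5272
= 0.26


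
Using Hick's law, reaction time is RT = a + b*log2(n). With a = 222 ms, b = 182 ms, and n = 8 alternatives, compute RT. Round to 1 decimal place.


RT = 222 + 182 * log2(8)
log2(8) = 3.0
RT = 222 + 182 * 3.0
= 222 + 546.0
= 768.0 ms


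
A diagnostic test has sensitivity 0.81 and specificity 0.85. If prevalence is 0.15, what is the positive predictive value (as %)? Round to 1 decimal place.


PPV = (sens * prev) / (sens * prev + (1-spec) * (1-prev))
Numerator = 0.81 * 0.15 = 0.1215
P(positive and no disease) = (1 - spec) * (1 - prev) = (1 - 0.85) * (1 - 0.15) = 0.1275
Denominator = 0.1215 + 0.1275 = 0.249
PPV = 0.1215 / 0.249 = 0.487952
As percentage = 48.8


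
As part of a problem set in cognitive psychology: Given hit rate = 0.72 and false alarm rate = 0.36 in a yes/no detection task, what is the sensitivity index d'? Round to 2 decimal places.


d' = z(HR) - z(FAR)
z(0.72) = 0.5828
z(0.36) = -0.3585
d' = 0.5828 - -0.3585
= 0.94


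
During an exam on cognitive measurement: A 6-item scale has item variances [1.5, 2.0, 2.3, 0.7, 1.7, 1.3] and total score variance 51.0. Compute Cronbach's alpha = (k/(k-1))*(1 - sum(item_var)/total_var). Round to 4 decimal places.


alpha = (k/(k-1)) * (1 - sum(s_i^2)/s_total^2)
sum(item variances) = 9.5
k/(k-1) = 6/5 = 1.2
1 - 9.5/51.0 = 1 - 0.186275 = 0.813725
alpha = 1.2 * 0.813725
= 0.9765


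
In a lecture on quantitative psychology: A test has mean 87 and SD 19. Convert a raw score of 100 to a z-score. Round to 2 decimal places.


z = (X - mu) / sigma
= (100 - 87) / 19
= 13 / 19
= 0.68


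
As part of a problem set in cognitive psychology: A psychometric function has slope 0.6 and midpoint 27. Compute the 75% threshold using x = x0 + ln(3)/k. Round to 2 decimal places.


At P = 0.75: 0.75 = 1/(1 + e^(-k*(x-x0)))
Solving: e^(-k*(x-x0)) = 1/3
x = x0 + ln(3)/k
ln(3) = 1.0986
x = 27 + 1.0986/0.6
= 27 + 1.831
= 28.83


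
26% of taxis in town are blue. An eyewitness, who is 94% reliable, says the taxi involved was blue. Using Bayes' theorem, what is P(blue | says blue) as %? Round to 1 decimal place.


P(blue | says blue) = P(says blue | blue)*P(blue) / [P(says blue | blue)*P(blue) + P(says blue | not blue)*P(not blue)]
Numerator = 0.94 * 0.26 = 0.2444
False identification = 0.06 * 0.74 = 0.0444
P = 0.2444 / (0.2444 + 0.0444)
= 0.2444 / 0.2888
As percentage = 84.6


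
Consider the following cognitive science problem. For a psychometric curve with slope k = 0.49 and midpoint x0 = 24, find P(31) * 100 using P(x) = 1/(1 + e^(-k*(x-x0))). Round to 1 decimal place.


P(x) = 1/(1 + e^(-0.49*(31 - 24)))
Exponent = -0.49 * 7 = -3.43
e^(-3.43) = 0.032387
P = 1/(1 + 0.032387) = 0.968629
Percentage = 96.9


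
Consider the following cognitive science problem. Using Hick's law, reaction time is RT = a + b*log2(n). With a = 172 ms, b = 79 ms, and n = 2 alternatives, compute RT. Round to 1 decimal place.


RT = 172 + 79 * log2(2)
log2(2) = 1.0
RT = 172 + 79 * 1.0
= 172 + 79.0
= 251.0 ms


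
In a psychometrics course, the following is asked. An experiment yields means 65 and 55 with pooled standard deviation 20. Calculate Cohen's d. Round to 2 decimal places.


Cohen's d = (M1 - M2) / S_pooled
= (65 - 55) / 20
= 10 / 20
= 0.50


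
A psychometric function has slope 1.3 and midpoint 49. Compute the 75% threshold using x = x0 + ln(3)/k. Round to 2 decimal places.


At P = 0.75: 0.75 = 1/(1 + e^(-k*(x-x0)))
Solving: e^(-k*(x-x0)) = 1/3
x = x0 + ln(3)/k
ln(3) = 1.0986
x = 49 + 1.0986/1.3
= 49 + 0.8451
= 49.85


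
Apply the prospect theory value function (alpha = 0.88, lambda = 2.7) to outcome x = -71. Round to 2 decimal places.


Since x = -71 < 0, use v(x) = -lambda*(-x)^alpha
(-x) = 71
71^0.88 = 42.5704
v(-71) = -2.7 * 42.5704
= -114.94


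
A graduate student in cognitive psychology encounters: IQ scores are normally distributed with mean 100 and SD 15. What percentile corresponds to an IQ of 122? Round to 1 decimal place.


z = (IQ - mean) / SD
z = (122 - 100) / 15 = 1.4667
Percentile = Phi(1.4667) * 100
Phi(1.4667) = 0.928771
= 92.9


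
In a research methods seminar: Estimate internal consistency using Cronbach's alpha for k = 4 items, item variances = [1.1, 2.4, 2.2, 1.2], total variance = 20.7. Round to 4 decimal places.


alpha = (k/(k-1)) * (1 - sum(s_i^2)/s_total^2)
sum(item variances) = 6.9
k/(k-1) = 4/3 = 1.333333
1 - 6.9/20.7 = 1 - 0.333333 = 0.666667
alpha = 1.333333 * 0.666667
= 0.8889


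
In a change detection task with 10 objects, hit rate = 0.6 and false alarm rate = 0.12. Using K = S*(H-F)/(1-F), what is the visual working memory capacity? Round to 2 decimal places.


K = S * (H - F) / (1 - F)
H - F = 0.48
1 - F = 0.88
K = 10 * 0.48 / 0.88
= 5.45


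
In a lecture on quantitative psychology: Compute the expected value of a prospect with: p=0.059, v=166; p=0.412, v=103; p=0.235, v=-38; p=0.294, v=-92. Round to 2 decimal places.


EU = sum(p_i * v_i)
0.059 * 166 = 9.794
0.412 * 103 = 42.436
0.235 * -38 = -8.93
0.294 * -92 = -27.048
EU = 9.794 + 42.436 + -8.93 + -27.048
= 16.25


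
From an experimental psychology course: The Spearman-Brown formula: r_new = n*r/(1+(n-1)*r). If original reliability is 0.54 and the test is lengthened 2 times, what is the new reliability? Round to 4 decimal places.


r_new = n*r / (1 + (n-1)*r)
Numerator = 2 * 0.54 = 1.08
Denominator = 1 + 1 * 0.54 = 1.54
r_new = 1.08 / 1.54
= 0.7013


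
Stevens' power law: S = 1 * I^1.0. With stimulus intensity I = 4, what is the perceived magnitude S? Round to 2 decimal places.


S = 1 * 4^1.0
4^1.0 = 4.0
S = 1 * 4.0
= 4.00


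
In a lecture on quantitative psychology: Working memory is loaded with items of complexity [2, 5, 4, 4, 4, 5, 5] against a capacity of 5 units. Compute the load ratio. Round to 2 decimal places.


Total complexity = 2 + 5 + 4 + 4 + 4 + 5 + 5 = 29
Load = total / capacity = 29 / 5
= 5.80
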